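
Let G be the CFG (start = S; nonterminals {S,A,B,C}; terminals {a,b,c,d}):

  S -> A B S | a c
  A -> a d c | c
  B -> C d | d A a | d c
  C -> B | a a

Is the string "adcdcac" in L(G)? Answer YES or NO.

Convert to CNF:
  S -> A X6 | T0 T2
  A -> T0 X3 | c
  B -> C T1 | T1 T2 | T1 X4
  C -> C T1 | T0 T0 | T1 T2 | T1 X5
  T0 -> a
  T1 -> d
  T2 -> c
  X3 -> T1 T2
  X4 -> A T0
  X5 -> A T0
  X6 -> B S

Fill CYK table bottom-up:
  [0..0]={T0}  "a"  orig:{}
  [1..1]={T1}  "d"  orig:{}
  [2..2]={A,T2}  "c"  orig:{A}
  [3..3]={T1}  "d"  orig:{}
  [4..4]={A,T2}  "c"  orig:{A}
  [5..5]={T0}  "a"  orig:{}
  [6..6]={A,T2}  "c"  orig:{A}
  [0..1]=∅  "ad"
  [1..2]={B,C,X3}  "dc"  orig:{B,C}
  [2..3]=∅  "cd"
  [3..4]={B,C,X3}  "dc"  orig:{B,C}
  [4..5]={X4,X5}  "ca"  orig:{}
  [5..6]={S}  "ac"
  [0..2]={A}  "adc"
  [1..3]={B,C}  "dcd"
  [2..4]=∅  "cdc"
  [3..5]={B,C}  "dca"
  [4..6]=∅  "cac"
  [0..3]=∅  "adcd"
  [1..4]=∅  "dcdc"
  [2..5]=∅  "cdca"
  [3..6]={X6}  "dcac"  orig:{}
  [0..4]=∅  "adcdc"
  [1..5]=∅  "dcdca"
  [2..6]={S}  "cdcac"
  [0..5]=∅  "adcdca"
  [1..6]=∅  "dcdcac"
  [0..6]={S}  "adcdcac"

S ∈ T[0,6] ⇒ YES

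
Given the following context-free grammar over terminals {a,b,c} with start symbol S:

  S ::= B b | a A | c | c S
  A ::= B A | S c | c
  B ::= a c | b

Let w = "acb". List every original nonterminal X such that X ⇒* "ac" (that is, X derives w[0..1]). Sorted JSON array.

CNF form of G:
  S -> B T2 | T0 S | T1 A | c
  A -> B A | S T0 | c
  B -> T1 T0 | b
  T0 -> c
  T1 -> a
  T2 -> b

Fill CYK table bottom-up — only the sub-triangle for w[0..1]:
  T[0,0] 'a' = {T1}  orig:{}
  T[1,1] 'c' = {A,S,T0}  orig:{A,S}
  T[0,1] 'ac' = {B,S}

Original NTs in T[0,1] deriving "ac": ["B", "S"]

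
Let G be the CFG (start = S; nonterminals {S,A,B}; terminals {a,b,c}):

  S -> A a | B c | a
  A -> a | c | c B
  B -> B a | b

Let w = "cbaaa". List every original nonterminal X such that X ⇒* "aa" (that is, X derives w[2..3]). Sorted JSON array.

CNF form of G:
  S -> A T1 | B T0 | a
  A -> T0 B | a | c
  B -> B T1 | b
  T0 -> c
  T1 -> a

CYK fill — only the sub-triangle for w[2..3]:
  cell(2,2) a: {A,S,T1}  orig:{A,S}
  cell(3,3) a: {A,S,T1}  orig:{A,S}
  cell(2,3) aa: {S}

Original NTs in T[2,3] deriving "aa": ["S"]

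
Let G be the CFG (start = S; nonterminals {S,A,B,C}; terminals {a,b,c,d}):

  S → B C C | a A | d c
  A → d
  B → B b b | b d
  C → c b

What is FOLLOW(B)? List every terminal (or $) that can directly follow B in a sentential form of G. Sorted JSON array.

Compute FIRST by fixpoint:
[1]
  A via A→d: +{d}
  B via B→b d: +{b}
  C via C→c b: +{c}
  S via S→B C C: +{b}
  S via S→a A: +{a}
  S via S→d c: +{d}
  FIRST(S)={a,b,d}  FIRST(A)={d}  FIRST(B)={b}  FIRST(C)={c}
[2] — fixpoint
  FIRST(S)={a,b,d}  FIRST(A)={d}  FIRST(B)={b}  FIRST(C)={c}

FOLLOW sets:
initialize: $ ∈ FOLLOW(S)
round 1:
  B→B b b: FOLLOW(B) ⊇ FIRST(b) = {b}; new: +{b}
  S→B C C: FOLLOW(B) ⊇ FIRST(C) = {c}; new: +{c}
  S→B C C: FOLLOW(C) ⊇ FIRST(C) = {c}; new: +{c}
  S→B C C: FOLLOW(C) ⊇ FOLLOW(S) ⊇ {$}; new: +{$}
  S→a A: FOLLOW(A) ⊇ FOLLOW(S) ⊇ {$}; new: +{$}
  FOLLOW(S)={$}  FOLLOW(A)={$}  FOLLOW(B)={b,c}  FOLLOW(C)={$,c}
round 2: — fixpoint
  FOLLOW(S)={$}  FOLLOW(A)={$}  FOLLOW(B)={b,c}  FOLLOW(C)={$,c}

FOLLOW(B) = ["b", "c"]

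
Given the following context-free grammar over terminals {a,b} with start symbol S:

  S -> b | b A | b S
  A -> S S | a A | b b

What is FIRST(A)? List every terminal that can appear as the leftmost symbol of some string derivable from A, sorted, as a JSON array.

FIRST sets, iterate to fixpoint:
pass 1:
  A via A→a A: +{a}
  A via A→b b: +{b}
  S via S→b: +{b}
  FIRST(S)={b}  FIRST(A)={a,b}
pass 2: — fixpoint
  FIRST(S)={b}  FIRST(A)={a,b}

FIRST(A) = ["a", "b"]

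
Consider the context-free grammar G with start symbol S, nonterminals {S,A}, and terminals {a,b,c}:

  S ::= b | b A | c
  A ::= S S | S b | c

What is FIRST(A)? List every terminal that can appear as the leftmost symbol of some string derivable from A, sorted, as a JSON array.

FIRST sets, iterate to fixpoint:
pass 1:
  A via A→c: +{c}
  S via S→b: +{b}
  S via S→c: +{c}
  FIRST(S)={b,c}  FIRST(A)={c}
pass 2:
  A via A→S S: +{b}
  FIRST(S)={b,c}  FIRST(A)={b,c}
pass 3: — fixpoint
  FIRST(S)={b,c}  FIRST(A)={b,c}

FIRST(A) = ["b", "c"]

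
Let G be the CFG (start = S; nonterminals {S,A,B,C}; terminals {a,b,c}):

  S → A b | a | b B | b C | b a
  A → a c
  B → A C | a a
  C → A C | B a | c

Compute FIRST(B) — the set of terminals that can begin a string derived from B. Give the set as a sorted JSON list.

FIRST sets, iterate to fixpoint:
iter 1:
  A via A→a c: +{a}
  B via B→A C: +{a}
  C via C→A C: +{a}
  C via C→c: +{c}
  S via S→A b: +{a}
  S via S→b B: +{b}
  FIRST(S)={a,b}  FIRST(A)={a}  FIRST(B)={a}  FIRST(C)={a,c}
iter 2: done
  FIRST(S)={a,b}  FIRST(A)={a}  FIRST(B)={a}  FIRST(C)={a,c}

FIRST(B) = ["a"]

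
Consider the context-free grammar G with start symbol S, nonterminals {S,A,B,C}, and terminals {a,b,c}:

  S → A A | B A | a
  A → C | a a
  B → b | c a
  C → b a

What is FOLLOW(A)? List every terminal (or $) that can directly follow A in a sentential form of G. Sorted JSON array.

FIRST iteration:
round 1:
  A via A→a a: +{a}
  B via B→b: +{b}
  B via B→c a: +{c}
  C via C→b a: +{b}
  S via S→A A: +{a}
  S via S→B A: +{b,c}
  FIRST[S]={a,b,c}  FIRST[A]={a}  FIRST[B]={b,c}  FIRST[C]={b}
round 2:
  A via A→C: +{b}
  FIRST[S]={a,b,c}  FIRST[A]={a,b}  FIRST[B]={b,c}  FIRST[C]={b}
round 3: (stable)
  FIRST[S]={a,b,c}  FIRST[A]={a,b}  FIRST[B]={b,c}  FIRST[C]={b}

Compute FOLLOW by fixpoint:
initialize: $ ∈ FOLLOW(S)
iter 1:
  S→A A: FOLLOW(A) ⊇ FIRST(A) = {a,b}; new: +{a,b}
  S→A A: FOLLOW(A) ⊇ FOLLOW(S) ⊇ {$}; new: +{$}
  S→B A: FOLLOW(B) ⊇ FIRST(A) = {a,b}; new: +{a,b}
  FOLLOW[S]={$}  FOLLOW[A]={$,a,b}  FOLLOW[B]={a,b}  FOLLOW[C]={}
iter 2:
  A→C: FOLLOW(C) ⊇ FOLLOW(A) ⊇ {$,a,b}; new: +{$,a,b}
  FOLLOW[S]={$}  FOLLOW[A]={$,a,b}  FOLLOW[B]={a,b}  FOLLOW[C]={$,a,b}
iter 3: (stable)
  FOLLOW[S]={$}  FOLLOW[A]={$,a,b}  FOLLOW[B]={a,b}  FOLLOW[C]={$,a,b}

FOLLOW(A) = ["$", "a", "b"]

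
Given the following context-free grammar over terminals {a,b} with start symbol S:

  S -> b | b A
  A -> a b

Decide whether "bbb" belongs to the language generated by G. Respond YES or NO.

CNF form of G:
  S -> T1 A | b
  A -> T0 T1
  T0 -> a
  T1 -> b

Fill CYK table bottom-up:
  T[0,0] 'b' = {S,T1}  orig:{S}
  T[1,1] 'b' = {S,T1}  orig:{S}
  T[2,2] 'b' = {S,T1}  orig:{S}
  T[0,1] 'bb' = ∅
  T[1,2] 'bb' = ∅
  T[0,2] 'bbb' = ∅

S ∉ T[0,2] ⇒ NO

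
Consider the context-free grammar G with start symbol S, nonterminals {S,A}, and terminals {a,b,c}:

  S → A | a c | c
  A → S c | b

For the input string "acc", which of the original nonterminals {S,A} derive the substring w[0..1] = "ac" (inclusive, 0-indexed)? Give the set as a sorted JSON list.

Convert to CNF:
  S -> S T0 | T1 T0 | b | c
  A -> S T0 | b
  T0 -> c
  T1 -> a

CYK table (by increasing span) — only the sub-triangle for w[0..1]:
  cell(0,0) a: {T1}  orig:{}
  cell(1,1) c: {S,T0}  orig:{S}
  cell(0,1) ac: {S}

Original NTs in T[0,1] deriving "ac": ["S"]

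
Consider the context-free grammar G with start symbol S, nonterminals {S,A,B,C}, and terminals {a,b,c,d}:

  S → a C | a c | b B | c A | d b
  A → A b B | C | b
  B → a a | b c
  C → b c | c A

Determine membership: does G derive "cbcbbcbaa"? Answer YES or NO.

Convert to CNF:
  S -> T0 B | T1 A | T2 C | T2 T1 | T3 T0
  A -> A X4 | T0 T1 | T1 A | b
  B -> T0 T1 | T2 T2
  C -> T0 T1 | T1 A
  T0 -> b
  T1 -> c
  T2 -> a
  T3 -> d
  X4 -> T0 B

Fill CYK table bottom-up:
  [0..0]={T1}  "c"  orig:{}
  [1..1]={A,T0}  "b"  orig:{A}
  [2..2]={T1}  "c"  orig:{}
  [3..3]={A,T0}  "b"  orig:{A}
  [4..4]={A,T0}  "b"  orig:{A}
  [5..5]={T1}  "c"  orig:{}
  [6..6]={A,T0}  "b"  orig:{A}
  [7..7]={T2}  "a"  orig:{}
  [8..8]={T2}  "a"  orig:{}
  [0..1]={A,C,S}  "cb"
  [1..2]={A,B,C}  "bc"
  [2..3]={A,C,S}  "cb"
  [3..4]=∅  "bb"
  [4..5]={A,B,C}  "bc"
  [5..6]={A,C,S}  "cb"
  [6..7]=∅  "ba"
  [7..8]={B}  "aa"
  [0..2]={A,C,S}  "cbc"
  [1..3]=∅  "bcb"
  [2..4]=∅  "cbb"
  [3..5]={S,X4}  "bbc"  orig:{S}
  [4..6]=∅  "bcb"
  [5..7]=∅  "cba"
  [6..8]={S,X4}  "baa"  orig:{S}
  [0..3]=∅  "cbcb"
  [1..4]=∅  "bcbb"
  [2..5]=∅  "cbbc"
  [3..6]=∅  "bbcb"
  [4..7]=∅  "bcba"
  [5..8]=∅  "cbaa"
  [0..4]=∅  "cbcbb"
  [1..5]={A}  "bcbbc"
  [2..6]=∅  "cbbcb"
  [3..7]=∅  "bbcba"
  [4..8]={A}  "bcbaa"
  [0..5]={A,C,S}  "cbcbbc"
  [1..6]=∅  "bcbbcb"
  [2..7]=∅  "cbbcba"
  [3..8]=∅  "bbcbaa"
  [0..6]=∅  "cbcbbcb"
  [1..7]=∅  "bcbbcba"
  [2..8]=∅  "cbbcbaa"
  [0..7]=∅  "cbcbbcba"
  [1..8]={A}  "bcbbcbaa"
  [0..8]={A,C,S}  "cbcbbcbaa"

S ∈ T[0,8] ⇒ YES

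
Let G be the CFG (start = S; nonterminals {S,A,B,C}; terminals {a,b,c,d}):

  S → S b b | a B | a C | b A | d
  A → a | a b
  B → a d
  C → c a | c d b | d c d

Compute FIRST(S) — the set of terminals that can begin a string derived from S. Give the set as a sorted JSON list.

Compute FIRST by fixpoint:
[1]
  A via A→a: +{a}
  B via B→a d: +{a}
  C via C→c a: +{c}
  C via C→d c d: +{d}
  S via S→a B: +{a}
  S via S→b A: +{b}
  S via S→d: +{d}
  S: {a,b,d}  A: {a}  B: {a}  C: {c,d}
[2] (stable)
  S: {a,b,d}  A: {a}  B: {a}  C: {c,d}

FIRST(S) = ["a", "b", "d"]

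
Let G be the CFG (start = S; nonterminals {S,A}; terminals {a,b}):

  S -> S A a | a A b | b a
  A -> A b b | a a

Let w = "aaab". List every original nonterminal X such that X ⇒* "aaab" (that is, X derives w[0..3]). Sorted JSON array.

CNF form of G:
  S -> S X3 | T0 T1 | T1 X4
  A -> A X2 | T1 T1
  T0 -> b
  T1 -> a
  X2 -> T0 T0
  X3 -> A T1
  X4 -> A T0

Fill CYK table bottom-up (cells [i..j] with 0 ≤ i ≤ j ≤ 3 only):
  [0..0]={T1}  "a"  orig:{}
  [1..1]={T1}  "a"  orig:{}
  [2..2]={T1}  "a"  orig:{}
  [3..3]={T0}  "b"  orig:{}
  [0..1]={A}  "aa"
  [1..2]={A}  "aa"
  [2..3]=∅  "ab"
  [0..2]={X3}  "aaa"  orig:{}
  [1..3]={X4}  "aab"  orig:{}
  [0..3]={S}  "aaab"

Original NTs in T[0,3] deriving "aaab": ["S"]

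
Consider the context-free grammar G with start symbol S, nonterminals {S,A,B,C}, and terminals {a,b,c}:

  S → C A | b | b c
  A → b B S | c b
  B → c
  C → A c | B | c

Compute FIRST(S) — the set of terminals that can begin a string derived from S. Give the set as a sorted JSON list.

Compute FIRST by fixpoint:
iter 1:
  A via A→b B S: +{b}
  A via A→c b: +{c}
  B via B→c: +{c}
  C via C→A c: +{b,c}
  S via S→C A: +{b,c}
  FIRST(S)={b,c}  FIRST(A)={b,c}  FIRST(B)={c}  FIRST(C)={b,c}
iter 2: — fixpoint
  FIRST(S)={b,c}  FIRST(A)={b,c}  FIRST(B)={c}  FIRST(C)={b,c}

FIRST(S) = ["b", "c"]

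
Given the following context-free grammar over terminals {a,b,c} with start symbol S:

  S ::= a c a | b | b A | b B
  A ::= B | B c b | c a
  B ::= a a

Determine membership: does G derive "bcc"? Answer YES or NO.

CNF form of G:
  S -> T1 A | T1 B | T2 X4 | b
  A -> B X3 | T0 T2 | T2 T2
  B -> T2 T2
  T0 -> c
  T1 -> b
  T2 -> a
  X3 -> T0 T1
  X4 -> T0 T2

CYK fill:
  T[0,0] 'b' = {S,T1}  orig:{S}
  T[1,1] 'c' = {T0}  orig:{}
  T[2,2] 'c' = {T0}  orig:{}
  T[0,1] 'bc' = ∅
  T[1,2] 'cc' = ∅
  T[0,2] 'bcc' = ∅

S ∉ T[0,2] ⇒ NO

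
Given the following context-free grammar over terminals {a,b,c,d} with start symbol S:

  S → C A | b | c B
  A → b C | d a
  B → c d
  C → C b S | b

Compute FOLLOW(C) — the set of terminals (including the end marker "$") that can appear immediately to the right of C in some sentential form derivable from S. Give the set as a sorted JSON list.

FIRST iteration:
[1]
  A via A→b C: +{b}
  A via A→d a: +{d}
  B via B→c d: +{c}
  C via C→b: +{b}
  S via S→C A: +{b}
  S via S→c B: +{c}
  FIRST(S)={b,c}  FIRST(A)={b,d}  FIRST(B)={c}  FIRST(C)={b}
[2] done
  FIRST(S)={b,c}  FIRST(A)={b,d}  FIRST(B)={c}  FIRST(C)={b}

FOLLOW iteration:
seed FOLLOW(S) with $
round 1:
  C→C b S: FOLLOW(C) ⊇ FIRST(b) = {b}; new: +{b}
  C→C b S: FOLLOW(S) ⊇ FOLLOW(C) ⊇ {b}; new: +{b}
  S→C A: FOLLOW(C) ⊇ FIRST(A) = {b,d}; new: +{d}
  S→C A: FOLLOW(A) ⊇ FOLLOW(S) ⊇ {$,b}; new: +{$,b}
  S→c B: FOLLOW(B) ⊇ FOLLOW(S) ⊇ {$,b}; new: +{$,b}
  FOLLOW(S)={$,b}  FOLLOW(A)={$,b}  FOLLOW(B)={$,b}  FOLLOW(C)={b,d}
round 2:
  A→b C: FOLLOW(C) ⊇ FOLLOW(A) ⊇ {$,b}; new: +{$}
  C→C b S: FOLLOW(S) ⊇ FOLLOW(C) ⊇ {$,b,d}; new: +{d}
  S→C A: FOLLOW(A) ⊇ FOLLOW(S) ⊇ {$,b,d}; new: +{d}
  S→c B: FOLLOW(B) ⊇ FOLLOW(S) ⊇ {$,b,d}; new: +{d}
  FOLLOW(S)={$,b,d}  FOLLOW(A)={$,b,d}  FOLLOW(B)={$,b,d}  FOLLOW(C)={$,b,d}
round 3: done
  FOLLOW(S)={$,b,d}  FOLLOW(A)={$,b,d}  FOLLOW(B)={$,b,d}  FOLLOW(C)={$,b,d}

FOLLOW(C) = ["$", "b", "d"]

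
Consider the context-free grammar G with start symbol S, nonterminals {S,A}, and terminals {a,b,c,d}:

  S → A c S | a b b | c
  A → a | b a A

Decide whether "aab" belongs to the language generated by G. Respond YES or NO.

Convert to CNF:
  S -> A X4 | T1 X5 | c
  A -> T0 X3 | a
  T0 -> b
  T1 -> a
  T2 -> c
  X3 -> T1 A
  X4 -> T2 S
  X5 -> T0 T0

Fill CYK table bottom-up:
  T[0,0] 'a' = {A,T1}  orig:{A}
  T[1,1] 'a' = {A,T1}  orig:{A}
  T[2,2] 'b' = {T0}  orig:{}
  T[0,1] 'aa' = {X3}  orig:{}
  T[1,2] 'ab' = ∅
  T[0,2] 'aab' = ∅

S ∉ T[0,2] ⇒ NO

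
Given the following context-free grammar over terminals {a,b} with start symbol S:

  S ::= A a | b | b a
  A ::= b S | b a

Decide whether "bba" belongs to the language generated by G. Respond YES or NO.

Convert to CNF:
  S -> A T1 | T0 T1 | b
  A -> T0 S | T0 T1
  T0 -> b
  T1 -> a

CYK fill:
  T[0,0] 'b' = {S,T0}  orig:{S}
  T[1,1] 'b' = {S,T0}  orig:{S}
  T[2,2] 'a' = {T1}  orig:{}
  T[0,1] 'bb' = {A}
  T[1,2] 'ba' = {A,S}
  T[0,2] 'bba' = {A,S}

S ∈ T[0,2] ⇒ YES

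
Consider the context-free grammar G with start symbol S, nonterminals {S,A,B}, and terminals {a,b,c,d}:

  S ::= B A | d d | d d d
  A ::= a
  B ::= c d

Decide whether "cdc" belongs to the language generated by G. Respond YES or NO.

CNF form of G:
  S -> B A | T1 T1 | T1 X2
  A -> a
  B -> T0 T1
  T0 -> c
  T1 -> d
  X2 -> T1 T1

CYK table (by increasing span):
  cell(0,0) c: {T0}  orig:{}
  cell(1,1) d: {T1}  orig:{}
  cell(2,2) c: {T0}  orig:{}
  cell(0,1) cd: {B}
  cell(1,2) dc: ∅
  cell(0,2) cdc: ∅

S ∉ T[0,2] ⇒ NO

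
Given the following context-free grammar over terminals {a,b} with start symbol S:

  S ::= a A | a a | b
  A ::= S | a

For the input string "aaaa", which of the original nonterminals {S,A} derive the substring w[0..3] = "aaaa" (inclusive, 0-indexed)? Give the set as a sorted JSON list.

CNF form of G:
  S -> T0 A | T0 T0 | b
  A -> T0 A | T0 T0 | a | b
  T0 -> a

Fill CYK table bottom-up, restricted to cells inside w[0..3]:
  cell(0,0) a: {A,T0}  orig:{A}
  cell(1,1) a: {A,T0}  orig:{A}
  cell(2,2) a: {A,T0}  orig:{A}
  cell(3,3) a: {A,T0}  orig:{A}
  cell(0,1) aa: {A,S}
  cell(1,2) aa: {A,S}
  cell(2,3) aa: {A,S}
  cell(0,2) aaa: {A,S}
  cell(1,3) aaa: {A,S}
  cell(0,3) aaaa: {A,S}

Original NTs in T[0,3] deriving "aaaa": ["A", "S"]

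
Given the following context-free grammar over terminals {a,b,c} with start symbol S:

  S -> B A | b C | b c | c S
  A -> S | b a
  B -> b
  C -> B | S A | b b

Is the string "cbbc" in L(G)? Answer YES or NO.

Convert to CNF:
  S -> B A | T0 C | T0 T2 | T2 S
  A -> B A | T0 C | T0 T1 | T0 T2 | T2 S
  B -> b
  C -> S A | T0 T0 | b
  T0 -> b
  T1 -> a
  T2 -> c

CYK table (by increasing span):
  [0..0]={T2}  "c"  orig:{}
  [1..1]={B,C,T0}  "b"  orig:{B,C}
  [2..2]={B,C,T0}  "b"  orig:{B,C}
  [3..3]={T2}  "c"  orig:{}
  [0..1]=∅  "cb"
  [1..2]={A,C,S}  "bb"
  [2..3]={A,S}  "bc"
  [0..2]={A,S}  "cbb"
  [1..3]={A,S}  "bbc"
  [0..3]={A,S}  "cbbc"

S ∈ T[0,3] ⇒ YES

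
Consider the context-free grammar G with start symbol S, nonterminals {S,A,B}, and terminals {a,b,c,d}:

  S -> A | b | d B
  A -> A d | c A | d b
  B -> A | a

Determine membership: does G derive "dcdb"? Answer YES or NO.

Convert to CNF:
  S -> A T0 | T0 B | T0 T2 | T1 A | b
  A -> A T0 | T0 T2 | T1 A
  B -> A T0 | T0 T2 | T1 A | a
  T0 -> d
  T1 -> c
  T2 -> b

CYK table (by increasing span):
  [0..0]={T0}  "d"  orig:{}
  [1..1]={T1}  "c"  orig:{}
  [2..2]={T0}  "d"  orig:{}
  [3..3]={S,T2}  "b"  orig:{S}
  [0..1]=∅  "dc"
  [1..2]=∅  "cd"
  [2..3]={A,B,S}  "db"
  [0..2]=∅  "dcd"
  [1..3]={A,B,S}  "cdb"
  [0..3]={S}  "dcdb"

S ∈ T[0,3] ⇒ YES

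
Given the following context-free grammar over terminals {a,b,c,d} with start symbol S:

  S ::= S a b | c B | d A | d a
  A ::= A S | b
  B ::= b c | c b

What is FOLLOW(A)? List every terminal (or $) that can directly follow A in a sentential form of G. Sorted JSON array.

Compute FIRST by fixpoint:
round 1:
  A via A→b: +{b}
  B via B→b c: +{b}
  B via B→c b: +{c}
  S via S→c B: +{c}
  S via S→d A: +{d}
  FIRST[S]={c,d}  FIRST[A]={b}  FIRST[B]={b,c}
round 2: — fixpoint
  FIRST[S]={c,d}  FIRST[A]={b}  FIRST[B]={b,c}

Compute FOLLOW by fixpoint:
FOLLOW(S) := {$}
[1]
  A→A S: FOLLOW(A) ⊇ FIRST(S) = {c,d}; new: +{c,d}
  A→A S: FOLLOW(S) ⊇ FOLLOW(A) ⊇ {c,d}; new: +{c,d}
  S→S a b: FOLLOW(S) ⊇ FIRST(a) = {a}; new: +{a}
  S→c B: FOLLOW(B) ⊇ FOLLOW(S) ⊇ {$,a,c,d}; new: +{$,a,c,d}
  S→d A: FOLLOW(A) ⊇ FOLLOW(S) ⊇ {$,a,c,d}; new: +{$,a}
  FOLLOW[S]={$,a,c,d}  FOLLOW[A]={$,a,c,d}  FOLLOW[B]={$,a,c,d}
[2] done
  FOLLOW[S]={$,a,c,d}  FOLLOW[A]={$,a,c,d}  FOLLOW[B]={$,a,c,d}

FOLLOW(A) = ["$", "a", "c", "d"]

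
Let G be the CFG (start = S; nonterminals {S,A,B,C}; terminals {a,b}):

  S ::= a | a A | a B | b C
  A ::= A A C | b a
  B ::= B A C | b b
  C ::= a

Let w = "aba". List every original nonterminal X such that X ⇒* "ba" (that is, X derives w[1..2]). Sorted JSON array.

Convert to CNF:
  S -> T0 C | T1 A | T1 B | a
  A -> A X2 | T0 T1
  B -> B X3 | T0 T0
  C -> a
  T0 -> b
  T1 -> a
  X2 -> A C
  X3 -> A C

Fill CYK table bottom-up (cells [i..j] with 1 ≤ i ≤ j ≤ 2 only):
  cell(1,1) b: {T0}  orig:{}
  cell(2,2) a: {C,S,T1}  orig:{C,S}
  cell(1,2) ba: {A,S}

Original NTs in T[1,2] deriving "ba": ["A", "S"]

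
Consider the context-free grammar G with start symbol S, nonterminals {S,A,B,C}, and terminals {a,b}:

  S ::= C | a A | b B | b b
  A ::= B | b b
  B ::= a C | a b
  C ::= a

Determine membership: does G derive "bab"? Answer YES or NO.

CNF form of G:
  S -> T0 A | T1 B | T1 T1 | a
  A -> T0 C | T0 T1 | T1 T1
  B -> T0 C | T0 T1
  C -> a
  T0 -> a
  T1 -> b

CYK table (by increasing span):
  cell(0,0) b: {T1}  orig:{}
  cell(1,1) a: {C,S,T0}  orig:{C,S}
  cell(2,2) b: {T1}  orig:{}
  cell(0,1) ba: ∅
  cell(1,2) ab: {A,B}
  cell(0,2) bab: {S}

S ∈ T[0,2] ⇒ YES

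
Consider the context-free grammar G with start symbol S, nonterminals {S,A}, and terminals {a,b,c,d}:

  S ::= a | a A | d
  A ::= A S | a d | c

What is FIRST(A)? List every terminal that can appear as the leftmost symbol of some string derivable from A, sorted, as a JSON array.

Compute FIRST by fixpoint:
iter 1:
  A via A→a d: +{a}
  A via A→c: +{c}
  S via S→a: +{a}
  S via S→d: +{d}
  FIRST[S]={a,d}  FIRST[A]={a,c}
iter 2: done
  FIRST[S]={a,d}  FIRST[A]={a,c}

FIRST(A) = ["a", "c"]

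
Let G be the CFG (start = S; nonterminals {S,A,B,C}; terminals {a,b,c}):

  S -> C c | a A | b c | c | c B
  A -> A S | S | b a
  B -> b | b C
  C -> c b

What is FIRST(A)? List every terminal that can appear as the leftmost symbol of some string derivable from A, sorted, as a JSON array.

FIRST iteration:
[1]
  A via A→b a: +{b}
  B via B→b: +{b}
  C via C→c b: +{c}
  S via S→C c: +{c}
  S via S→a A: +{a}
  S via S→b c: +{b}
  FIRST[S]={a,b,c}  FIRST[A]={b}  FIRST[B]={b}  FIRST[C]={c}
[2]
  A via A→S: +{a,c}
  FIRST[S]={a,b,c}  FIRST[A]={a,b,c}  FIRST[B]={b}  FIRST[C]={c}
[3] (no change)
  FIRST[S]={a,b,c}  FIRST[A]={a,b,c}  FIRST[B]={b}  FIRST[C]={c}

FIRST(A) = ["a", "b", "c"]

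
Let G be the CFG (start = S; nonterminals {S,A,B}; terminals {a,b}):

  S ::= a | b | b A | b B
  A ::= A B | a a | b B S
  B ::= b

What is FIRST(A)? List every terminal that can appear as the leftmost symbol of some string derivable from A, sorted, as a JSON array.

FIRST sets, iterate to fixpoint:
round 1:
  A via A→a a: +{a}
  A via A→b B S: +{b}
  B via B→b: +{b}
  S via S→a: +{a}
  S via S→b: +{b}
  S: {a,b}  A: {a,b}  B: {b}
round 2: — fixpoint
  S: {a,b}  A: {a,b}  B: {b}

FIRST(A) = ["a", "b"]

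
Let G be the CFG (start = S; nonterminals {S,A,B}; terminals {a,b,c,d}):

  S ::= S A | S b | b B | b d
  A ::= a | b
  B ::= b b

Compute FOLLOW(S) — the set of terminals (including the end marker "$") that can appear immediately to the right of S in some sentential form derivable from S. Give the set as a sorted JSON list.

FIRST sets, iterate to fixpoint:
pass 1:
  A via A→a: +{a}
  A via A→b: +{b}
  B via B→b b: +{b}
  S via S→b B: +{b}
  FIRST[S]={b}  FIRST[A]={a,b}  FIRST[B]={b}
pass 2: done
  FIRST[S]={b}  FIRST[A]={a,b}  FIRST[B]={b}

FOLLOW sets:
seed FOLLOW(S) with $
pass 1:
  S→S A: FOLLOW(S) ⊇ FIRST(A) = {a,b}; new: +{a,b}
  S→S A: FOLLOW(A) ⊇ FOLLOW(S) ⊇ {$,a,b}; new: +{$,a,b}
  S→b B: FOLLOW(B) ⊇ FOLLOW(S) ⊇ {$,a,b}; new: +{$,a,b}
  FOLLOW(S)={$,a,b}  FOLLOW(A)={$,a,b}  FOLLOW(B)={$,a,b}
pass 2: — fixpoint
  FOLLOW(S)={$,a,b}  FOLLOW(A)={$,a,b}  FOLLOW(B)={$,a,b}

FOLLOW(S) = ["$", "a", "b"]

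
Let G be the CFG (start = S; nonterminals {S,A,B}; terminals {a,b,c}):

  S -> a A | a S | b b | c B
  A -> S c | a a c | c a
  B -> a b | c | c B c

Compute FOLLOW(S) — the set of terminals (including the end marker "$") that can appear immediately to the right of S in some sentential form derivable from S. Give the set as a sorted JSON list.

FIRST sets, iterate to fixpoint:
pass 1:
  A via A→a a c: +{a}
  A via A→c a: +{c}
  B via B→a b: +{a}
  B via B→c: +{c}
  S via S→a A: +{a}
  S via S→b b: +{b}
  S via S→c B: +{c}
  FIRST[S]={a,b,c}  FIRST[A]={a,c}  FIRST[B]={a,c}
pass 2:
  A via A→S c: +{b}
  FIRST[S]={a,b,c}  FIRST[A]={a,b,c}  FIRST[B]={a,c}
pass 3: (stable)
  FIRST[S]={a,b,c}  FIRST[A]={a,b,c}  FIRST[B]={a,c}

FOLLOW iteration:
seed FOLLOW(S) with $
pass 1:
  A→S c: FOLLOW(S) ⊇ FIRST(c) = {c}; new: +{c}
  B→c B c: FOLLOW(B) ⊇ FIRST(c) = {c}; new: +{c}
  S→a A: FOLLOW(A) ⊇ FOLLOW(S) ⊇ {$,c}; new: +{$,c}
  S→c B: FOLLOW(B) ⊇ FOLLOW(S) ⊇ {$,c}; new: +{$}
  FOLLOW[S]={$,c}  FOLLOW[A]={$,c}  FOLLOW[B]={$,c}
pass 2: — fixpoint
  FOLLOW[S]={$,c}  FOLLOW[A]={$,c}  FOLLOW[B]={$,c}

FOLLOW(S) = ["$", "c"]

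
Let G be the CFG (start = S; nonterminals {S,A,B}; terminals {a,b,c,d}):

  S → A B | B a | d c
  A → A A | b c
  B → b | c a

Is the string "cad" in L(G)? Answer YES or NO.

CNF form of G:
  S -> A B | B T2 | T3 T1
  A -> A A | T0 T1
  B -> T1 T2 | b
  T0 -> b
  T1 -> c
  T2 -> a
  T3 -> d

CYK table (by increasing span):
  [0..0]={T1}  "c"  orig:{}
  [1..1]={T2}  "a"  orig:{}
  [2..2]={T3}  "d"  orig:{}
  [0..1]={B}  "ca"
  [1..2]=∅  "ad"
  [0..2]=∅  "cad"

S ∉ T[0,2] ⇒ NO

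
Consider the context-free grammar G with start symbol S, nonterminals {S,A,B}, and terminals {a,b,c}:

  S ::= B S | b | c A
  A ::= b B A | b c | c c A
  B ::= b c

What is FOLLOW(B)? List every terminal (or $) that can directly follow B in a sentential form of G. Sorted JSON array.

Compute FIRST by fixpoint:
pass 1:
  A via A→b B A: +{b}
  A via A→c c A: +{c}
  B via B→b c: +{b}
  S via S→B S: +{b}
  S via S→c A: +{c}
  S: {b,c}  A: {b,c}  B: {b}
pass 2: — fixpoint
  S: {b,c}  A: {b,c}  B: {b}

Compute FOLLOW by fixpoint:
FOLLOW(S) := {$}
pass 1:
  A→b B A: FOLLOW(B) ⊇ FIRST(A) = {b,c}; new: +{b,c}
  S→c A: FOLLOW(A) ⊇ FOLLOW(S) ⊇ {$}; new: +{$}
  FOLLOW[S]={$}  FOLLOW[A]={$}  FOLLOW[B]={b,c}
pass 2: (stable)
  FOLLOW[S]={$}  FOLLOW[A]={$}  FOLLOW[B]={b,c}

FOLLOW(B) = ["b", "c"]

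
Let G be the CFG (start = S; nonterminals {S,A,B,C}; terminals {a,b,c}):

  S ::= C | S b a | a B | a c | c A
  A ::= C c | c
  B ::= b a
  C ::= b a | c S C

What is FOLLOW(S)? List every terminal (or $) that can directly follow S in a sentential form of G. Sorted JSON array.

FIRST iteration:
round 1:
  A via A→c: +{c}
  B via B→b a: +{b}
  C via C→b a: +{b}
  C via C→c S C: +{c}
  S via S→C: +{b,c}
  S via S→a B: +{a}
  FIRST(S)={a,b,c}  FIRST(A)={c}  FIRST(B)={b}  FIRST(C)={b,c}
round 2:
  A via A→C c: +{b}
  FIRST(S)={a,b,c}  FIRST(A)={b,c}  FIRST(B)={b}  FIRST(C)={b,c}
round 3: (stable)
  FIRST(S)={a,b,c}  FIRST(A)={b,c}  FIRST(B)={b}  FIRST(C)={b,c}

Compute FOLLOW by fixpoint:
FOLLOW(S) := {$}
[1]
  A→C c: FOLLOW(C) ⊇ FIRST(c) = {c}; new: +{c}
  C→c S C: FOLLOW(S) ⊇ FIRST(C) = {b,c}; new: +{b,c}
  S→C: FOLLOW(C) ⊇ FOLLOW(S) ⊇ {$,b,c}; new: +{$,b}
  S→a B: FOLLOW(B) ⊇ FOLLOW(S) ⊇ {$,b,c}; new: +{$,b,c}
  S→c A: FOLLOW(A) ⊇ FOLLOW(S) ⊇ {$,b,c}; new: +{$,b,c}
  FOLLOW[S]={$,b,c}  FOLLOW[A]={$,b,c}  FOLLOW[B]={$,b,c}  FOLLOW[C]={$,b,c}
[2] done
  FOLLOW[S]={$,b,c}  FOLLOW[A]={$,b,c}  FOLLOW[B]={$,b,c}  FOLLOW[C]={$,b,c}

FOLLOW(S) = ["$", "b", "c"]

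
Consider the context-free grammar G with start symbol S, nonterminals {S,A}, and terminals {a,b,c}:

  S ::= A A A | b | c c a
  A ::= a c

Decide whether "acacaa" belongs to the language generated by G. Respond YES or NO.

CNF form of G:
  S -> A X2 | T1 X3 | b
  A -> T0 T1
  T0 -> a
  T1 -> c
  X2 -> A A
  X3 -> T1 T0

CYK table (by increasing span):
  T[0,0] 'a' = {T0}  orig:{}
  T[1,1] 'c' = {T1}  orig:{}
  T[2,2] 'a' = {T0}  orig:{}
  T[3,3] 'c' = {T1}  orig:{}
  T[4,4] 'a' = {T0}  orig:{}
  T[5,5] 'a' = {T0}  orig:{}
  T[0,1] 'ac' = {A}
  T[1,2] 'ca' = {X3}  orig:{}
  T[2,3] 'ac' = {A}
  T[3,4] 'ca' = {X3}  orig:{}
  T[4,5] 'aa' = ∅
  T[0,2] 'aca' = ∅
  T[1,3] 'cac' = ∅
  T[2,4] 'aca' = ∅
  T[3,5] 'caa' = ∅
  T[0,3] 'acac' = {X2}  orig:{}
  T[1,4] 'caca' = ∅
  T[2,5] 'acaa' = ∅
  T[0,4] 'acaca' = ∅
  T[1,5] 'cacaa' = ∅
  T[0,5] 'acacaa' = ∅

S ∉ T[0,5] ⇒ NO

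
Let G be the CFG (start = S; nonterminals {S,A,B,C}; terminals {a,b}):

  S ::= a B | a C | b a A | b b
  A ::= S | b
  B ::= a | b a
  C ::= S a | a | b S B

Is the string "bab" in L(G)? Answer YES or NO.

Convert to CNF:
  S -> T0 B | T0 C | T1 T1 | T1 X4
  A -> T0 B | T0 C | T1 T1 | T1 X2 | b
  B -> T1 T0 | a
  C -> S T0 | T1 X3 | a
  T0 -> a
  T1 -> b
  X2 -> T0 A
  X3 -> S B
  X4 -> T0 A

CYK fill:
  cell(0,0) b: {A,T1}  orig:{A}
  cell(1,1) a: {B,C,T0}  orig:{B,C}
  cell(2,2) b: {A,T1}  orig:{A}
  cell(0,1) ba: {B}
  cell(1,2) ab: {X2,X4}  orig:{}
  cell(0,2) bab: {A,S}

S ∈ T[0,2] ⇒ YES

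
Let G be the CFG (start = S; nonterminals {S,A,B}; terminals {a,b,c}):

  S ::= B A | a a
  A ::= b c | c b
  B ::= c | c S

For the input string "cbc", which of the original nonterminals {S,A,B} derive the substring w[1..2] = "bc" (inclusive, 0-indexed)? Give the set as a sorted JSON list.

CNF form of G:
  S -> B A | T2 T2
  A -> T0 T1 | T1 T0
  B -> T1 S | c
  T0 -> b
  T1 -> c
  T2 -> a

CYK table (by increasing span), restricted to cells inside w[1..2]:
  [1..1]={T0}  "b"  orig:{}
  [2..2]={B,T1}  "c"  orig:{B}
  [1..2]={A}  "bc"

Original NTs in T[1,2] deriving "bc": ["A"]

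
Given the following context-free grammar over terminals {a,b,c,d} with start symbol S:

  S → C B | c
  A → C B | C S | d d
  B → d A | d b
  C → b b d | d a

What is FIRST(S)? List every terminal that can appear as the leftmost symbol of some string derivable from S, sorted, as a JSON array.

FIRST iteration:
iter 1:
  A via A→d d: +{d}
  B via B→d A: +{d}
  C via C→b b d: +{b}
  C via C→d a: +{d}
  S via S→C B: +{b,d}
  S via S→c: +{c}
  FIRST[S]={b,c,d}  FIRST[A]={d}  FIRST[B]={d}  FIRST[C]={b,d}
iter 2:
  A via A→C B: +{b}
  FIRST[S]={b,c,d}  FIRST[A]={b,d}  FIRST[B]={d}  FIRST[C]={b,d}
iter 3: (no change)
  FIRST[S]={b,c,d}  FIRST[A]={b,d}  FIRST[B]={d}  FIRST[C]={b,d}

FIRST(S) = ["b", "c", "d"]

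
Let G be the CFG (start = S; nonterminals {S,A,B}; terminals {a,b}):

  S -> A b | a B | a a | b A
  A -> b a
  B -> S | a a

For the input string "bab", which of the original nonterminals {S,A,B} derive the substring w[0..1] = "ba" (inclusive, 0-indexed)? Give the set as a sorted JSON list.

CNF form of G:
  S -> A T0 | T0 A | T1 B | T1 T1
  A -> T0 T1
  B -> A T0 | T0 A | T1 B | T1 T1
  T0 -> b
  T1 -> a

CYK table (by increasing span), restricted to cells inside w[0..1]:
  [0..0]={T0}  "b"  orig:{}
  [1..1]={T1}  "a"  orig:{}
  [0..1]={A}  "ba"

Original NTs in T[0,1] deriving "ba": ["A"]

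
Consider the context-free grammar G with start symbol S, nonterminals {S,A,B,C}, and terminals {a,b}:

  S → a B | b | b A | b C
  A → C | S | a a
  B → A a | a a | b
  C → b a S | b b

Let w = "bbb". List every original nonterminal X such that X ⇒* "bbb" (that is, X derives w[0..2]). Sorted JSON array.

CNF form of G:
  S -> T0 B | T1 A | T1 C | b
  A -> T0 B | T0 T0 | T1 A | T1 C | T1 T1 | T1 X2 | b
  B -> A T0 | T0 T0 | b
  C -> T1 T1 | T1 X3
  T0 -> a
  T1 -> b
  X2 -> T0 S
  X3 -> T0 S

CYK table (by increasing span) — only the sub-triangle for w[0..2]:
  cell(0,0) b: {A,B,S,T1}  orig:{A,B,S}
  cell(1,1) b: {A,B,S,T1}  orig:{A,B,S}
  cell(2,2) b: {A,B,S,T1}  orig:{A,B,S}
  cell(0,1) bb: {A,C,S}
  cell(1,2) bb: {A,C,S}
  cell(0,2) bbb: {A,S}

Original NTs in T[0,2] deriving "bbb": ["A", "S"]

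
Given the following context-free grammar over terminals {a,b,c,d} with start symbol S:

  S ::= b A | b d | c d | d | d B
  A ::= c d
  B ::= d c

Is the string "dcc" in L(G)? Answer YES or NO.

Convert to CNF:
  S -> T0 T1 | T1 B | T2 A | T2 T1 | d
  A -> T0 T1
  B -> T1 T0
  T0 -> c
  T1 -> d
  T2 -> b

CYK fill:
  T[0,0] 'd' = {S,T1}  orig:{S}
  T[1,1] 'c' = {T0}  orig:{}
  T[2,2] 'c' = {T0}  orig:{}
  T[0,1] 'dc' = {B}
  T[1,2] 'cc' = ∅
  T[0,2] 'dcc' = ∅

S ∉ T[0,2] ⇒ NO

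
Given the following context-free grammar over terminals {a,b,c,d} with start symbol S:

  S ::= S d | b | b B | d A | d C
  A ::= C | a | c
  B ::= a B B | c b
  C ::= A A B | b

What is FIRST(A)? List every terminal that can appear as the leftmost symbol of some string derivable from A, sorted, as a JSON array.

FIRST iteration:
round 1:
  A via A→a: +{a}
  A via A→c: +{c}
  B via B→a B B: +{a}
  B via B→c b: +{c}
  C via C→A A B: +{a,c}
  C via C→b: +{b}
  S via S→b: +{b}
  S via S→d A: +{d}
  S: {b,d}  A: {a,c}  B: {a,c}  C: {a,b,c}
round 2:
  A via A→C: +{b}
  S: {b,d}  A: {a,b,c}  B: {a,c}  C: {a,b,c}
round 3: (stable)
  S: {b,d}  A: {a,b,c}  B: {a,c}  C: {a,b,c}

FIRST(A) = ["a", "b", "c"]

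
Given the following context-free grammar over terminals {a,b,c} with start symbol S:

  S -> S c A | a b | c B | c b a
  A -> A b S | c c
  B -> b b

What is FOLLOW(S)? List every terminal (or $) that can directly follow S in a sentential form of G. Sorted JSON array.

FIRST iteration:
iter 1:
  A via A→c c: +{c}
  B via B→b b: +{b}
  S via S→a b: +{a}
  S via S→c B: +{c}
  FIRST(S)={a,c}  FIRST(A)={c}  FIRST(B)={b}
iter 2: (stable)
  FIRST(S)={a,c}  FIRST(A)={c}  FIRST(B)={b}

FOLLOW sets:
FOLLOW(S) := {$}
round 1:
  A→A b S: FOLLOW(A) ⊇ FIRST(b) = {b}; new: +{b}
  A→A b S: FOLLOW(S) ⊇ FOLLOW(A) ⊇ {b}; new: +{b}
  S→S c A: FOLLOW(S) ⊇ FIRST(c) = {c}; new: +{c}
  S→S c A: FOLLOW(A) ⊇ FOLLOW(S) ⊇ {$,b,c}; new: +{$,c}
  S→c B: FOLLOW(B) ⊇ FOLLOW(S) ⊇ {$,b,c}; new: +{$,b,c}
  S: {$,b,c}  A: {$,b,c}  B: {$,b,c}
round 2: — fixpoint
  S: {$,b,c}  A: {$,b,c}  B: {$,b,c}

FOLLOW(S) = ["$", "b", "c"]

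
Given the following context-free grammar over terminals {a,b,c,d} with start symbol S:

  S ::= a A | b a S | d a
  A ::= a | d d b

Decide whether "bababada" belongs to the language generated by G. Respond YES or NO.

CNF form of G:
  S -> T0 T2 | T1 X4 | T2 A
  A -> T0 X3 | a
  T0 -> d
  T1 -> b
  T2 -> a
  X3 -> T0 T1
  X4 -> T2 S

CYK fill:
  [0..0]={T1}  "b"  orig:{}
  [1..1]={A,T2}  "a"  orig:{A}
  [2..2]={T1}  "b"  orig:{}
  [3..3]={A,T2}  "a"  orig:{A}
  [4..4]={T1}  "b"  orig:{}
  [5..5]={A,T2}  "a"  orig:{A}
  [6..6]={T0}  "d"  orig:{}
  [7..7]={A,T2}  "a"  orig:{A}
  [0..1]=∅  "ba"
  [1..2]=∅  "ab"
  [2..3]=∅  "ba"
  [3..4]=∅  "ab"
  [4..5]=∅  "ba"
  [5..6]=∅  "ad"
  [6..7]={S}  "da"
  [0..2]=∅  "bab"
  [1..3]=∅  "aba"
  [2..4]=∅  "bab"
  [3..5]=∅  "aba"
  [4..6]=∅  "bad"
  [5..7]={X4}  "ada"  orig:{}
  [0..3]=∅  "baba"
  [1..4]=∅  "abab"
  [2..5]=∅  "baba"
  [3..6]=∅  "abad"
  [4..7]={S}  "bada"
  [0..4]=∅  "babab"
  [1..5]=∅  "ababa"
  [2..6]=∅  "babad"
  [3..7]={X4}  "abada"  orig:{}
  [0..5]=∅  "bababa"
  [1..6]=∅  "ababad"
  [2..7]={S}  "babada"
  [0..6]=∅  "bababad"
  [1..7]={X4}  "ababada"  orig:{}
  [0..7]={S}  "bababada"

S ∈ T[0,7] ⇒ YES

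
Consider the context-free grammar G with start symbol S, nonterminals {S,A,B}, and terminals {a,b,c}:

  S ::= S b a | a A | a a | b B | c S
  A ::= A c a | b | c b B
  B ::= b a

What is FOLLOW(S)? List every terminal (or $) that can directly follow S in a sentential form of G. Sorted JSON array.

Compute FIRST by fixpoint:
iter 1:
  A via A→b: +{b}
  A via A→c b B: +{c}
  B via B→b a: +{b}
  S via S→a A: +{a}
  S via S→b B: +{b}
  S via S→c S: +{c}
  S: {a,b,c}  A: {b,c}  B: {b}
iter 2: (stable)
  S: {a,b,c}  A: {b,c}  B: {b}

FOLLOW iteration:
seed FOLLOW(S) with $
iter 1:
  A→A c a: FOLLOW(A) ⊇ FIRST(c) = {c}; new: +{c}
  A→c b B: FOLLOW(B) ⊇ FOLLOW(A) ⊇ {c}; new: +{c}
  S→S b a: FOLLOW(S) ⊇ FIRST(b) = {b}; new: +{b}
  S→a A: FOLLOW(A) ⊇ FOLLOW(S) ⊇ {$,b}; new: +{$,b}
  S→b B: FOLLOW(B) ⊇ FOLLOW(S) ⊇ {$,b}; new: +{$,b}
  FOLLOW[S]={$,b}  FOLLOW[A]={$,b,c}  FOLLOW[B]={$,b,c}
iter 2: — fixpoint
  FOLLOW[S]={$,b}  FOLLOW[A]={$,b,c}  FOLLOW[B]={$,b,c}

FOLLOW(S) = ["$", "b"]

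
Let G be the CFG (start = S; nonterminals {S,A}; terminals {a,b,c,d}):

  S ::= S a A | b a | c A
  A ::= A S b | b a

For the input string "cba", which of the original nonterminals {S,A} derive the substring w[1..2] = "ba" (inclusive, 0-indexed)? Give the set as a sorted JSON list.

Convert to CNF:
  S -> S X4 | T0 T1 | T2 A
  A -> A X3 | T0 T1
  T0 -> b
  T1 -> a
  T2 -> c
  X3 -> S T0
  X4 -> T1 A

CYK fill, restricted to cells inside w[1..2]:
  cell(1,1) b: {T0}  orig:{}
  cell(2,2) a: {T1}  orig:{}
  cell(1,2) ba: {A,S}

Original NTs in T[1,2] deriving "ba": ["A", "S"]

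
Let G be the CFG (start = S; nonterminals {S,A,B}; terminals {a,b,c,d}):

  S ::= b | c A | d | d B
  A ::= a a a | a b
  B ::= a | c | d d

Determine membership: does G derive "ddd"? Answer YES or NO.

CNF form of G:
  S -> T2 B | T3 A | b | d
  A -> T0 T1 | T0 X4
  B -> T2 T2 | a | c
  T0 -> a
  T1 -> b
  T2 -> d
  T3 -> c
  X4 -> T0 T0

CYK fill:
  T[0,0] 'd' = {S,T2}  orig:{S}
  T[1,1] 'd' = {S,T2}  orig:{S}
  T[2,2] 'd' = {S,T2}  orig:{S}
  T[0,1] 'dd' = {B}
  T[1,2] 'dd' = {B}
  T[0,2] 'ddd' = {S}

S ∈ T[0,2] ⇒ YES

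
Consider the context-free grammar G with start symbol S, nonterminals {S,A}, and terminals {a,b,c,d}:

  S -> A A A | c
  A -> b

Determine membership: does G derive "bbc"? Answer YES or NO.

CNF form of G:
  S -> A X0 | c
  A -> b
  X0 -> A A

Fill CYK table bottom-up:
  [0..0]={A}  "b"
  [1..1]={A}  "b"
  [2..2]={S}  "c"
  [0..1]={X0}  "bb"  orig:{}
  [1..2]=∅  "bc"
  [0..2]=∅  "bbc"

S ∉ T[0,2] ⇒ NO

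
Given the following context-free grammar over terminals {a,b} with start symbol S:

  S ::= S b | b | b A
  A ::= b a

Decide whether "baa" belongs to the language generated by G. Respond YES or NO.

CNF form of G:
  S -> S T0 | T0 A | b
  A -> T0 T1
  T0 -> b
  T1 -> a

Fill CYK table bottom-up:
  cell(0,0) b: {S,T0}  orig:{S}
  cell(1,1) a: {T1}  orig:{}
  cell(2,2) a: {T1}  orig:{}
  cell(0,1) ba: {A}
  cell(1,2) aa: ∅
  cell(0,2) baa: ∅

S ∉ T[0,2] ⇒ NO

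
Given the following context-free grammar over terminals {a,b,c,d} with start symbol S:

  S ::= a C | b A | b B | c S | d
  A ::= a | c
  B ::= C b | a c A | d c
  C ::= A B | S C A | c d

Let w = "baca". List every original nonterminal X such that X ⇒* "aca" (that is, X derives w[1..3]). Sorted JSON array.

CNF form of G:
  S -> T0 A | T0 B | T1 C | T2 S | d
  A -> a | c
  B -> C T0 | T1 X4 | T3 T2
  C -> A B | S X5 | T2 T3
  T0 -> b
  T1 -> a
  T2 -> c
  T3 -> d
  X4 -> T2 A
  X5 -> C A

CYK table (by increasing span) — only the sub-triangle for w[1..3]:
  [1..1]={A,T1}  "a"  orig:{A}
  [2..2]={A,T2}  "c"  orig:{A}
  [3..3]={A,T1}  "a"  orig:{A}
  [1..2]=∅  "ac"
  [2..3]={X4}  "ca"  orig:{}
  [1..3]={B}  "aca"

Original NTs in T[1,3] deriving "aca": ["B"]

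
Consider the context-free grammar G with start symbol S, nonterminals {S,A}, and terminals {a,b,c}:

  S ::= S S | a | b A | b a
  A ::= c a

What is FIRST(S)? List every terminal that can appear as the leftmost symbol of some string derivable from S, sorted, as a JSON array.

FIRST sets, iterate to fixpoint:
[1]
  A via A→c a: +{c}
  S via S→a: +{a}
  S via S→b A: +{b}
  FIRST(S)={a,b}  FIRST(A)={c}
[2] done
  FIRST(S)={a,b}  FIRST(A)={c}

FIRST(S) = ["a", "b"]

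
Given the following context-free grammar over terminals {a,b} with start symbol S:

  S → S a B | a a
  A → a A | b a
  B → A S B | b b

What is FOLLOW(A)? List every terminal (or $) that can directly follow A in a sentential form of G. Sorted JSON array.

FIRST sets, iterate to fixpoint:
iter 1:
  A via A→a A: +{a}
  A via A→b a: +{b}
  B via B→A S B: +{a,b}
  S via S→a a: +{a}
  S: {a}  A: {a,b}  B: {a,b}
iter 2: done
  S: {a}  A: {a,b}  B: {a,b}

Compute FOLLOW by fixpoint:
seed FOLLOW(S) with $
round 1:
  B→A S B: FOLLOW(A) ⊇ FIRST(S) = {a}; new: +{a}
  B→A S B: FOLLOW(S) ⊇ FIRST(B) = {a,b}; new: +{a,b}
  S→S a B: FOLLOW(B) ⊇ FOLLOW(S) ⊇ {$,a,b}; new: +{$,a,b}
  FOLLOW[S]={$,a,b}  FOLLOW[A]={a}  FOLLOW[B]={$,a,b}
round 2: (no change)
  FOLLOW[S]={$,a,b}  FOLLOW[A]={a}  FOLLOW[B]={$,a,b}

FOLLOW(A) = ["a"]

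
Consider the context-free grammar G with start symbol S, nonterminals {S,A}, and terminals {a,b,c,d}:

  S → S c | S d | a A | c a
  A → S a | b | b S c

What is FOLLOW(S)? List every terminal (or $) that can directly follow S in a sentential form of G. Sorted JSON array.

FIRST iteration:
round 1:
  A via A→b: +{b}
  S via S→a A: +{a}
  S via S→c a: +{c}
  S: {a,c}  A: {b}
round 2:
  A via A→S a: +{a,c}
  S: {a,c}  A: {a,b,c}
round 3: (stable)
  S: {a,c}  A: {a,b,c}

Compute FOLLOW by fixpoint:
FOLLOW(S) := {$}
pass 1:
  A→S a: FOLLOW(S) ⊇ FIRST(a) = {a}; new: +{a}
  A→b S c: FOLLOW(S) ⊇ FIRST(c) = {c}; new: +{c}
  S→S d: FOLLOW(S) ⊇ FIRST(d) = {d}; new: +{d}
  S→a A: FOLLOW(A) ⊇ FOLLOW(S) ⊇ {$,a,c,d}; new: +{$,a,c,d}
  FOLLOW(S)={$,a,c,d}  FOLLOW(A)={$,a,c,d}
pass 2: done
  FOLLOW(S)={$,a,c,d}  FOLLOW(A)={$,a,c,d}

FOLLOW(S) = ["$", "a", "c", "d"]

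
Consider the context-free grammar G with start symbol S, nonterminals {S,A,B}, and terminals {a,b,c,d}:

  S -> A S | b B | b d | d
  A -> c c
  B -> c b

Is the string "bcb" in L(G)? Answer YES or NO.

Convert to CNF:
  S -> A S | T1 B | T1 T2 | d
  A -> T0 T0
  B -> T0 T1
  T0 -> c
  T1 -> b
  T2 -> d

Fill CYK table bottom-up:
  [0..0]={T1}  "b"  orig:{}
  [1..1]={T0}  "c"  orig:{}
  [2..2]={T1}  "b"  orig:{}
  [0..1]=∅  "bc"
  [1..2]={B}  "cb"
  [0..2]={S}  "bcb"

S ∈ T[0,2] ⇒ YES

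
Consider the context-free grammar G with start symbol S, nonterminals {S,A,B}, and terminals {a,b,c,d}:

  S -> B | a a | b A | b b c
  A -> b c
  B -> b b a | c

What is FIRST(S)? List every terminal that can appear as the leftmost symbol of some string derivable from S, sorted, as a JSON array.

FIRST sets, iterate to fixpoint:
round 1:
  A via A→b c: +{b}
  B via B→b b a: +{b}
  B via B→c: +{c}
  S via S→B: +{b,c}
  S via S→a a: +{a}
  S: {a,b,c}  A: {b}  B: {b,c}
round 2: done
  S: {a,b,c}  A: {b}  B: {b,c}

FIRST(S) = ["a", "b", "c"]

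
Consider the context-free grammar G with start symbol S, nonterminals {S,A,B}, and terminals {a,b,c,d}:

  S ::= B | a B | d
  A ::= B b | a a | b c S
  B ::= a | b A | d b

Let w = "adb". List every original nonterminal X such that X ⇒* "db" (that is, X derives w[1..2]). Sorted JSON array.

Convert to CNF:
  S -> T0 A | T1 B | T3 T0 | a | d
  A -> B T0 | T0 X4 | T1 T1
  B -> T0 A | T3 T0 | a
  T0 -> b
  T1 -> a
  T2 -> c
  T3 -> d
  X4 -> T2 S

CYK table (by increasing span) — only the sub-triangle for w[1..2]:
  cell(1,1) d: {S,T3}  orig:{S}
  cell(2,2) b: {T0}  orig:{}
  cell(1,2) db: {B,S}

Original NTs in T[1,2] deriving "db": ["B", "S"]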